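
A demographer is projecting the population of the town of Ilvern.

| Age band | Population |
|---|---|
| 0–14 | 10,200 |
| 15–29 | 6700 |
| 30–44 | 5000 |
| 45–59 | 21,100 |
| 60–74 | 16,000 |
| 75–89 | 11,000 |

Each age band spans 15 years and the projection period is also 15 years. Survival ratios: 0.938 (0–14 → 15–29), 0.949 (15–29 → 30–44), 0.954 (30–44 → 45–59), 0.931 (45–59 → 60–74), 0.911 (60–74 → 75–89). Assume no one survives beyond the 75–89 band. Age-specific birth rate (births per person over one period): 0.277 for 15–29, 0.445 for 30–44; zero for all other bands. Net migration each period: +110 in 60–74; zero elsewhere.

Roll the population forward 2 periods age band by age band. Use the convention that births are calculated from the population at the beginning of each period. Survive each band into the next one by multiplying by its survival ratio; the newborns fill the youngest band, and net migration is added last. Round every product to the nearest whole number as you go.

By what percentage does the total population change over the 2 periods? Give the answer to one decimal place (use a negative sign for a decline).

— Period 1 —
Births: 6700 × 0.277 = 1856 ; 5000 × 0.445 = 2225 — total 4081
15–29: 10200 × 0.938 = 9568
30–44: 6700 × 0.949 = 6358
45–59: 5000 × 0.954 = 4770
60–74: 21100 × 0.931 = 19644
75–89: 16000 × 0.911 = 14576
Net migration: 60–74 + 110 → 19754
Population now: 0–14=4081, 15–29=9568, 30–44=6358, 45–59=4770, 60–74=19754, 75–89=14576
— Period 2 —
Births: 9568 × 0.277 = 2650 ; 6358 × 0.445 = 2829 — total 5479
15–29: 4081 × 0.938 = 3828
30–44: 9568 × 0.949 = 9080
45–59: 6358 × 0.954 = 6066
60–74: 4770 × 0.931 = 4441
75–89: 19754 × 0.911 = 17996
Net migration: 60–74 + 110 → 4551
Population now: 0–14=5479, 15–29=3828, 30–44=9080, 45–59=6066, 60–74=4551, 75–89=17996
Total: 70000 → 47000; change = -23000; percentage change = -32.9%

-32.9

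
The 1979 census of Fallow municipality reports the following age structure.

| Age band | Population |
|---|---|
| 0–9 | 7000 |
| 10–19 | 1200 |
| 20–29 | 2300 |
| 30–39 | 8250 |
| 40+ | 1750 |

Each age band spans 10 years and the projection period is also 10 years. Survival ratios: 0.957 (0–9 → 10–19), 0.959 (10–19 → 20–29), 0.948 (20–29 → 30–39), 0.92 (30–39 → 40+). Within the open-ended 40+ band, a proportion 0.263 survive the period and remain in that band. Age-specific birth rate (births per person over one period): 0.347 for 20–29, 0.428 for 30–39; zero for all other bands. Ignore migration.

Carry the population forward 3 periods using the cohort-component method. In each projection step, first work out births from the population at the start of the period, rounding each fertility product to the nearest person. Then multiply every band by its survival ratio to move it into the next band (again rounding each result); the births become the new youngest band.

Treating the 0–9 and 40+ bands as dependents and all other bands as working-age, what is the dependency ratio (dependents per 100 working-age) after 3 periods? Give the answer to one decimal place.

After projecting period 1:
Births: 2300 × 0.347 = 798  |  8250 × 0.428 = 3531 → total 4329
10–19: 7000 × 0.957 = 6699
20–29: 1200 × 0.959 = 1151
30–39: 2300 × 0.948 = 2180
40+: 8250 × 0.92 + 1750 × 0.263 = 7590 + 460 = 8050
Giving 4329 / 6699 / 1151 / 2180 / 8050.
After projecting period 2:
Births: 1151 × 0.347 = 399  |  2180 × 0.428 = 933 → total 1332
10–19: 4329 × 0.957 = 4143
20–29: 6699 × 0.959 = 6424
30–39: 1151 × 0.948 = 1091
40+: 2180 × 0.92 + 8050 × 0.263 = 2006 + 2117 = 4123
Giving 1332 / 4143 / 6424 / 1091 / 4123.
After projecting period 3:
Births: 6424 × 0.347 = 2229  |  1091 × 0.428 = 467 → total 2696
10–19: 1332 × 0.957 = 1275
20–29: 4143 × 0.959 = 3973
30–39: 6424 × 0.948 = 6090
40+: 1091 × 0.92 + 4123 × 0.263 = 1004 + 1084 = 2088
Giving 2696 / 1275 / 3973 / 6090 / 2088.
Dependents (band 0–9 + band 40+) = 2696 + 2088 = 4784; working-age = 11338; ratio = 4784/11338 × 100 = 42.2

42.2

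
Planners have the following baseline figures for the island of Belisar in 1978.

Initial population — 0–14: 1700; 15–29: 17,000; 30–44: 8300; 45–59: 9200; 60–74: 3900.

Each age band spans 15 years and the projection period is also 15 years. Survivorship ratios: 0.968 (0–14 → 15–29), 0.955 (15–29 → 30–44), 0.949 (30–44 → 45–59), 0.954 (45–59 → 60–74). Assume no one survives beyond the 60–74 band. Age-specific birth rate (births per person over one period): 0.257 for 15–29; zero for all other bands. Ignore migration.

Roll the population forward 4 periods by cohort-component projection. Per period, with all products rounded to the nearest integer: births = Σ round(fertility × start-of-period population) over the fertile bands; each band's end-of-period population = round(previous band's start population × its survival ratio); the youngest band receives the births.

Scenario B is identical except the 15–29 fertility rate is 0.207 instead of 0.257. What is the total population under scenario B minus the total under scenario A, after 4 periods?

-1229

Let band 1 be 0–14 through band 5 = 60–74.
— Period 1 —
Births: 17000 × 0.257 = 4369
Band 2: 1700 × 0.968 = 1646
Band 3: 17000 × 0.955 = 16235
Band 4: 8300 × 0.949 = 7877
Band 5: 9200 × 0.954 = 8777
Population now: 0–14=4369, 15–29=1646, 30–44=16235, 45–59=7877, 60–74=8777
— Period 2 —
Births: 1646 × 0.257 = 423
Band 2: 4369 × 0.968 = 4229
Band 3: 1646 × 0.955 = 1572
Band 4: 16235 × 0.949 = 15407
Band 5: 7877 × 0.954 = 7515
Population now: 0–14=423, 15–29=4229, 30–44=1572, 45–59=15407, 60–74=7515
— Period 3 —
Births: 4229 × 0.257 = 1087
Band 2: 423 × 0.968 = 409
Band 3: 4229 × 0.955 = 4039
Band 4: 1572 × 0.949 = 1492
Band 5: 15407 × 0.954 = 14698
Population now: 0–14=1087, 15–29=409, 30–44=4039, 45–59=1492, 60–74=14698
— Period 4 —
Births: 409 × 0.257 = 105
Band 2: 1087 × 0.968 = 1052
Band 3: 409 × 0.955 = 391
Band 4: 4039 × 0.949 = 3833
Band 5: 1492 × 0.954 = 1423
Population now: 0–14=105, 15–29=1052, 30–44=391, 45–59=3833, 60–74=1423
Scenario A total after 4 periods: 6804
Scenario B projection —
— Period 1 —
Births: 17000 × 0.207 = 3519
Band 2: 1700 × 0.968 = 1646
Band 3: 17000 × 0.955 = 16235
Band 4: 8300 × 0.949 = 7877
Band 5: 9200 × 0.954 = 8777
Population now: 0–14=3519, 15–29=1646, 30–44=16235, 45–59=7877, 60–74=8777
— Period 2 —
Births: 1646 × 0.207 = 341
Band 2: 3519 × 0.968 = 3406
Band 3: 1646 × 0.955 = 1572
Band 4: 16235 × 0.949 = 15407
Band 5: 7877 × 0.954 = 7515
Population now: 0–14=341, 15–29=3406, 30–44=1572, 45–59=15407, 60–74=7515
— Period 3 —
Births: 3406 × 0.207 = 705
Band 2: 341 × 0.968 = 330
Band 3: 3406 × 0.955 = 3253
Band 4: 1572 × 0.949 = 1492
Band 5: 15407 × 0.954 = 14698
Population now: 0–14=705, 15–29=330, 30–44=3253, 45–59=1492, 60–74=14698
— Period 4 —
Births: 330 × 0.207 = 68
Band 2: 705 × 0.968 = 682
Band 3: 330 × 0.955 = 315
Band 4: 3253 × 0.949 = 3087
Band 5: 1492 × 0.954 = 1423
Population now: 0–14=68, 15–29=682, 30–44=315, 45–59=3087, 60–74=1423
Scenario B total after 4 periods: 5575
Difference B − A = 5575 − 6804 = -1229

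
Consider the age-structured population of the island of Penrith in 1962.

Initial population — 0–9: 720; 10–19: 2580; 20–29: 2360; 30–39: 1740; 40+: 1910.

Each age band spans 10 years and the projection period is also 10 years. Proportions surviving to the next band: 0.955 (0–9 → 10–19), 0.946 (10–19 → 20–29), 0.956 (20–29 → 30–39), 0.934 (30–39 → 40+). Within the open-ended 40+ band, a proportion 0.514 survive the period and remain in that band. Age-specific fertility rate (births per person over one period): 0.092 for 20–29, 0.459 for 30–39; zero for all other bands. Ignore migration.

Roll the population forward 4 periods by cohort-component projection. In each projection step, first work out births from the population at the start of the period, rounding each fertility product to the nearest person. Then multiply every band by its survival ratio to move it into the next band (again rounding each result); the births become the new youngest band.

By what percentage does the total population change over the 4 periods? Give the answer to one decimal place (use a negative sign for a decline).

-34.7

[period 1]
Births: 2360 * 0.092 = 217  |  1740 * 0.459 = 799 — total 1016
10–19: 720 * 0.955 = 688
20–29: 2580 * 0.946 = 2441
30–39: 2360 * 0.956 = 2256
40+: 1740 * 0.934 + 1910 * 0.514 = 1625 + 982 = 2607
Population now: 0–9=1016, 10–19=688, 20–29=2441, 30–39=2256, 40+=2607
[period 2]
Births: 2441 * 0.092 = 225  |  2256 * 0.459 = 1036 — total 1261
10–19: 1016 * 0.955 = 970
20–29: 688 * 0.946 = 651
30–39: 2441 * 0.956 = 2334
40+: 2256 * 0.934 + 2607 * 0.514 = 2107 + 1340 = 3447
Population now: 0–9=1261, 10–19=970, 20–29=651, 30–39=2334, 40+=3447
[period 3]
Births: 651 * 0.092 = 60  |  2334 * 0.459 = 1071 — total 1131
10–19: 1261 * 0.955 = 1204
20–29: 970 * 0.946 = 918
30–39: 651 * 0.956 = 622
40+: 2334 * 0.934 + 3447 * 0.514 = 2180 + 1772 = 3952
Population now: 0–9=1131, 10–19=1204, 20–29=918, 30–39=622, 40+=3952
[period 4]
Births: 918 * 0.092 = 84  |  622 * 0.459 = 285 — total 369
10–19: 1131 * 0.955 = 1080
20–29: 1204 * 0.946 = 1139
30–39: 918 * 0.956 = 878
40+: 622 * 0.934 + 3952 * 0.514 = 581 + 2031 = 2612
Population now: 0–9=369, 10–19=1080, 20–29=1139, 30–39=878, 40+=2612
Total: 9310 → 6078; change = -3232; percentage change = -34.7%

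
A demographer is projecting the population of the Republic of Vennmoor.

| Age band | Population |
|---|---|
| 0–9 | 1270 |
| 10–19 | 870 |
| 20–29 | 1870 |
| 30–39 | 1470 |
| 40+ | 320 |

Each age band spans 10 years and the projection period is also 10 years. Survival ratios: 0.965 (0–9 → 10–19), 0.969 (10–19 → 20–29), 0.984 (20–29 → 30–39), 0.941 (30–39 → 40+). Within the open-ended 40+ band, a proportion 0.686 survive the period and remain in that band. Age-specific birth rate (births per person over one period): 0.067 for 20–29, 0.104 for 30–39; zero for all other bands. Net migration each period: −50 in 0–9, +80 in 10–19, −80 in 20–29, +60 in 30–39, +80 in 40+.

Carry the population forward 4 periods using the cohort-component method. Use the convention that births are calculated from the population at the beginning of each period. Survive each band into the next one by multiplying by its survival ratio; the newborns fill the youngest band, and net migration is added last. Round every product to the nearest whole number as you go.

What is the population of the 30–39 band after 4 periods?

After projecting period 1:
Births: 1870 × 0.067 = 125, 1470 × 0.104 = 153 → total 278
10–19: 1270 × 0.965 = 1226
20–29: 870 × 0.969 = 843
30–39: 1870 × 0.984 = 1840
40+: 1470 × 0.941 + 320 × 0.686 = 1383 + 220 = 1603
Net migration: 0–9 − 50 → 228; 10–19 + 80 → 1306; 20–29 − 80 → 763; 30–39 + 60 → 1900; 40+ + 80 → 1683
→ [228, 1306, 763, 1900, 1683]
After projecting period 2:
Births: 763 × 0.067 = 51, 1900 × 0.104 = 198 → total 249
10–19: 228 × 0.965 = 220
20–29: 1306 × 0.969 = 1266
30–39: 763 × 0.984 = 751
40+: 1900 × 0.941 + 1683 × 0.686 = 1788 + 1155 = 2943
Net migration: 0–9 − 50 → 199; 10–19 + 80 → 300; 20–29 − 80 → 1186; 30–39 + 60 → 811; 40+ + 80 → 3023
→ [199, 300, 1186, 811, 3023]
After projecting period 3:
Births: 1186 × 0.067 = 79, 811 × 0.104 = 84 → total 163
10–19: 199 × 0.965 = 192
20–29: 300 × 0.969 = 291
30–39: 1186 × 0.984 = 1167
40+: 811 × 0.941 + 3023 × 0.686 = 763 + 2074 = 2837
Net migration: 0–9 − 50 → 113; 10–19 + 80 → 272; 20–29 − 80 → 211; 30–39 + 60 → 1227; 40+ + 80 → 2917
→ [113, 272, 211, 1227, 2917]
After projecting period 4:
Births: 211 × 0.067 = 14, 1227 × 0.104 = 128 → total 142
10–19: 113 × 0.965 = 109
20–29: 272 × 0.969 = 264
30–39: 211 × 0.984 = 208
40+: 1227 × 0.941 + 2917 × 0.686 = 1155 + 2001 = 3156
Net migration: 0–9 − 50 → 92; 10–19 + 80 → 189; 20–29 − 80 → 184; 30–39 + 60 → 268; 40+ + 80 → 3236
→ [92, 189, 184, 268, 3236]

268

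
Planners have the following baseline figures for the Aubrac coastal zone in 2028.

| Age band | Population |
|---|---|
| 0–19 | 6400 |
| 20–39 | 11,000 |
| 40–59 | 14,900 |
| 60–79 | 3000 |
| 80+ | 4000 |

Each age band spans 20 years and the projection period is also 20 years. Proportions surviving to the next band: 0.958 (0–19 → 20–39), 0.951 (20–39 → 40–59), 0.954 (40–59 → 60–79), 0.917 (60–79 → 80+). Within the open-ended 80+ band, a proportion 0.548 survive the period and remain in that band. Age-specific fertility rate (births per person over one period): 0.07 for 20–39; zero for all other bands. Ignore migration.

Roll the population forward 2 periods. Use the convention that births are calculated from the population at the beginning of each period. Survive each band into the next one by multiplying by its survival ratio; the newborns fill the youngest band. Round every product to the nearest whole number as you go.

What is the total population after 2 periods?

32722

(Bands numbered youngest = 1 to oldest = 5.)
[period 1]
Births: 11000 * 0.07 = 770
Band 2: 6400 * 0.958 = 6131
Band 3: 11000 * 0.951 = 10461
Band 4: 14900 * 0.954 = 14215
Band 5: 3000 * 0.917 + 4000 * 0.548 = 2751 + 2192 = 4943
End of period: [770, 6131, 10461, 14215, 4943]
[period 2]
Births: 6131 * 0.07 = 429
Band 2: 770 * 0.958 = 738
Band 3: 6131 * 0.951 = 5831
Band 4: 10461 * 0.954 = 9980
Band 5: 14215 * 0.917 + 4943 * 0.548 = 13035 + 2709 = 15744
End of period: [429, 738, 5831, 9980, 15744]
Total after period 2: 429 + 738 + 5831 + 9980 + 15744 = 32722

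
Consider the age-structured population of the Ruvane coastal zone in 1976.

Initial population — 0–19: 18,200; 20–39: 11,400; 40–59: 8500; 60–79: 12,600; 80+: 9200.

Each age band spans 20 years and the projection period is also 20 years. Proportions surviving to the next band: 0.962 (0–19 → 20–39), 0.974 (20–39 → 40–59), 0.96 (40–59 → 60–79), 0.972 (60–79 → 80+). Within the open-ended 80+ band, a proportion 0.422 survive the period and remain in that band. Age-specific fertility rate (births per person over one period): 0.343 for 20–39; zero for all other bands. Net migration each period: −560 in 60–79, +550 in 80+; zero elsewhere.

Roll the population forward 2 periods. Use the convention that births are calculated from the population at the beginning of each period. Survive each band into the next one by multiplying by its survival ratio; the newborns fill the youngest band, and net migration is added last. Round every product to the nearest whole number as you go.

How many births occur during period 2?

Call the groups 1 to 5, youngest first.
Period 1.
Births: 11400 * 0.343 = 3910
Group 2: 18200 * 0.962 = 17508
Group 3: 11400 * 0.974 = 11104
Group 4: 8500 * 0.96 = 8160
Group 5: 12600 * 0.972 + 9200 * 0.422 = 12247 + 3882 = 16129
Net migration: Group 4 − 560 → 7600; Group 5 + 550 → 16679
Population now: 0–19=3910, 20–39=17508, 40–59=11104, 60–79=7600, 80+=16679
Period 2.
Births: 17508 * 0.343 = 6005
Group 2: 3910 * 0.962 = 3761
Group 3: 17508 * 0.974 = 17053
Group 4: 11104 * 0.96 = 10660
Group 5: 7600 * 0.972 + 16679 * 0.422 = 7387 + 7039 = 14426
Net migration: Group 4 − 560 → 10100; Group 5 + 550 → 14976
Population now: 0–19=6005, 20–39=3761, 40–59=17053, 60–79=10100, 80+=14976

6005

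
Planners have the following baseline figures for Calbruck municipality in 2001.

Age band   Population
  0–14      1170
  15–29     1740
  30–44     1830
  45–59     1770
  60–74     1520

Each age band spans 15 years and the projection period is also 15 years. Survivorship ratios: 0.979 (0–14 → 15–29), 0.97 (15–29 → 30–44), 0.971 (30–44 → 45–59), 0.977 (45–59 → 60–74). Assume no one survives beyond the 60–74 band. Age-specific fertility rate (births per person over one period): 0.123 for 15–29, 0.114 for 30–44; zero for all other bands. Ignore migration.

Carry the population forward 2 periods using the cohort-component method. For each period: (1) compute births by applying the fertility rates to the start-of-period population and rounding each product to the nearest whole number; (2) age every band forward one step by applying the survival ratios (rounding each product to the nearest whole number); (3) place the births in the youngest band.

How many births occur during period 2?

333

After projecting period 1:
Births: 1740 × 0.123 = 214  |  1830 × 0.114 = 209 → total 423
15–29: 1170 × 0.979 = 1145
30–44: 1740 × 0.97 = 1688
45–59: 1830 × 0.971 = 1777
60–74: 1770 × 0.977 = 1729
Population now: 0–14=423, 15–29=1145, 30–44=1688, 45–59=1777, 60–74=1729
After projecting period 2:
Births: 1145 × 0.123 = 141  |  1688 × 0.114 = 192 → total 333
15–29: 423 × 0.979 = 414
30–44: 1145 × 0.97 = 1111
45–59: 1688 × 0.971 = 1639
60–74: 1777 × 0.977 = 1736
Population now: 0–14=333, 15–29=414, 30–44=1111, 45–59=1639, 60–74=1736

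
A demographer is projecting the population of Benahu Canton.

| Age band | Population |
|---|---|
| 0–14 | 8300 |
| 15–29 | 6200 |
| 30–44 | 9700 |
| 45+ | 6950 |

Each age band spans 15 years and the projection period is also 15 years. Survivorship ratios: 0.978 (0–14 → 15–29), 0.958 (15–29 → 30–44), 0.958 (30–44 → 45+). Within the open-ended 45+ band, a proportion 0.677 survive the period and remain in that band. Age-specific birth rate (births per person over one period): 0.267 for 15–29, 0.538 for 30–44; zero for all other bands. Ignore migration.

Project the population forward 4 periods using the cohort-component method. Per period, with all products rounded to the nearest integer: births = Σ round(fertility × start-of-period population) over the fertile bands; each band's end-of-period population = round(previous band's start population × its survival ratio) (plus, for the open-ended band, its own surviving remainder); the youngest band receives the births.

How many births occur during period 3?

— Period 1 —
Births: 6200 * 0.267 = 1655, 9700 * 0.538 = 5219 → 6874
15–29: 8300 * 0.978 = 8117
30–44: 6200 * 0.958 = 5940
45+: 9700 * 0.958 + 6950 * 0.677 = 9293 + 4705 = 13998
Giving 6874 / 8117 / 5940 / 13998.
— Period 2 —
Births: 8117 * 0.267 = 2167, 5940 * 0.538 = 3196 → 5363
15–29: 6874 * 0.978 = 6723
30–44: 8117 * 0.958 = 7776
45+: 5940 * 0.958 + 13998 * 0.677 = 5691 + 9477 = 15168
Giving 5363 / 6723 / 7776 / 15168.
— Period 3 —
Births: 6723 * 0.267 = 1795, 7776 * 0.538 = 4183 → 5978
15–29: 5363 * 0.978 = 5245
30–44: 6723 * 0.958 = 6441
45+: 7776 * 0.958 + 15168 * 0.677 = 7449 + 10269 = 17718
Giving 5978 / 5245 / 6441 / 17718.

5978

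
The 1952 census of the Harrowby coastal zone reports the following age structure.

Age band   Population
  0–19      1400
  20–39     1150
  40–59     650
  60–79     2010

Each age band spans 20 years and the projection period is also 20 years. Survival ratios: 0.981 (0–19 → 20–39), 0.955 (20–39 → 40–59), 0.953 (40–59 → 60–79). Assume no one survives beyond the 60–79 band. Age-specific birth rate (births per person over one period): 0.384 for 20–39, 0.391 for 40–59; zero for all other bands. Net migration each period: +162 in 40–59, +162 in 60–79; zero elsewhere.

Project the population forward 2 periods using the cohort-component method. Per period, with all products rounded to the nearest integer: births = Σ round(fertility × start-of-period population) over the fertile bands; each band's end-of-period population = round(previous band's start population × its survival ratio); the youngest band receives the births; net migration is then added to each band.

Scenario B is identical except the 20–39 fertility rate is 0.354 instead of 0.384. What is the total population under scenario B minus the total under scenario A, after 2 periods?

-76

(Bands numbered youngest = 1 to oldest = 4.)
[period 1]
Births: 1150 × 0.384 = 442 ; 650 × 0.391 = 254 → total 696
Band 2: 1400 × 0.981 = 1373
Band 3: 1150 × 0.955 = 1098
Band 4: 650 × 0.953 = 619
Net migration: Band 3 + 162 → 1260; Band 4 + 162 → 781
Population now: 0–19=696, 20–39=1373, 40–59=1260, 60–79=781
[period 2]
Births: 1373 × 0.384 = 527 ; 1260 × 0.391 = 493 → total 1020
Band 2: 696 × 0.981 = 683
Band 3: 1373 × 0.955 = 1311
Band 4: 1260 × 0.953 = 1201
Net migration: Band 3 + 162 → 1473; Band 4 + 162 → 1363
Population now: 0–19=1020, 20–39=683, 40–59=1473, 60–79=1363
Scenario A total after 2 periods: 4539
Scenario B projection —
[period 1]
Births: 1150 × 0.354 = 407 ; 650 × 0.391 = 254 → total 661
Band 2: 1400 × 0.981 = 1373
Band 3: 1150 × 0.955 = 1098
Band 4: 650 × 0.953 = 619
Net migration: Band 3 + 162 → 1260; Band 4 + 162 → 781
Population now: 0–19=661, 20–39=1373, 40–59=1260, 60–79=781
[period 2]
Births: 1373 × 0.354 = 486 ; 1260 × 0.391 = 493 → total 979
Band 2: 661 × 0.981 = 648
Band 3: 1373 × 0.955 = 1311
Band 4: 1260 × 0.953 = 1201
Net migration: Band 3 + 162 → 1473; Band 4 + 162 → 1363
Population now: 0–19=979, 20–39=648, 40–59=1473, 60–79=1363
Scenario B total after 2 periods: 4463
Difference B − A = 4463 − 4539 = -76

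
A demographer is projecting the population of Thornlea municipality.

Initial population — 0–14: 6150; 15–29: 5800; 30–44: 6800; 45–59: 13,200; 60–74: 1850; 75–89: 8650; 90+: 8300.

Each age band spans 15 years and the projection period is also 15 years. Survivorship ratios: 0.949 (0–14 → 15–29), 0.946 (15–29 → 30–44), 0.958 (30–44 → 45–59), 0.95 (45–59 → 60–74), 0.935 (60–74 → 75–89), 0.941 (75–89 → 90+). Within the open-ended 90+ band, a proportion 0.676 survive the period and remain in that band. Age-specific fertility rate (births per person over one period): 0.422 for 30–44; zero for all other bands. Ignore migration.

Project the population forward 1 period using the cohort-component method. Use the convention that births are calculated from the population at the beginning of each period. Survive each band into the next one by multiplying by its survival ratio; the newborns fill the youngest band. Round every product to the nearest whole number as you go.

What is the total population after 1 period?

48728

Call the groups 1 to 7, youngest first.
Period 1:
Births: 6800 * 0.422 = 2870
Group 2: 6150 * 0.949 = 5836
Group 3: 5800 * 0.946 = 5487
Group 4: 6800 * 0.958 = 6514
Group 5: 13200 * 0.95 = 12540
Group 6: 1850 * 0.935 = 1730
Group 7: 8650 * 0.941 + 8300 * 0.676 = 8140 + 5611 = 13751
Population now: 0–14=2870, 15–29=5836, 30–44=5487, 45–59=6514, 60–74=12540, 75–89=1730, 90+=13751
Total after period 1: 2870 + 5836 + 5487 + 6514 + 12540 + 1730 + 13751 = 48728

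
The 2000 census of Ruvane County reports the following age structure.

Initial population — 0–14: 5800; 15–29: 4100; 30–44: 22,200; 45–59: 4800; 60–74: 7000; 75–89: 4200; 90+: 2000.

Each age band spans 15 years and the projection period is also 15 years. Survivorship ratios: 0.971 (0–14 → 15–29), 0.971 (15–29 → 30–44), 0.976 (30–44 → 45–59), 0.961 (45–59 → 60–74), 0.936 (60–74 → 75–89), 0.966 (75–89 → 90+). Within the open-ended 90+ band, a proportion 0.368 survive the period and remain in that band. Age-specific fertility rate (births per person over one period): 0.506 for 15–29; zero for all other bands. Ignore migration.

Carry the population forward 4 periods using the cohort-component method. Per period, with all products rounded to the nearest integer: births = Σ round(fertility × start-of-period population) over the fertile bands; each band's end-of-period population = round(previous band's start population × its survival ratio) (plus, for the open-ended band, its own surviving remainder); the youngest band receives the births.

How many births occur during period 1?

2075

(Bands numbered youngest = 1 to oldest = 7.)
After projecting period 1:
Births: 4100 * 0.506 = 2075
Band 2: 5800 * 0.971 = 5632
Band 3: 4100 * 0.971 = 3981
Band 4: 22200 * 0.976 = 21667
Band 5: 4800 * 0.961 = 4613
Band 6: 7000 * 0.936 = 6552
Band 7: 4200 * 0.966 + 2000 * 0.368 = 4057 + 736 = 4793
End of period: [2075, 5632, 3981, 21667, 4613, 6552, 4793]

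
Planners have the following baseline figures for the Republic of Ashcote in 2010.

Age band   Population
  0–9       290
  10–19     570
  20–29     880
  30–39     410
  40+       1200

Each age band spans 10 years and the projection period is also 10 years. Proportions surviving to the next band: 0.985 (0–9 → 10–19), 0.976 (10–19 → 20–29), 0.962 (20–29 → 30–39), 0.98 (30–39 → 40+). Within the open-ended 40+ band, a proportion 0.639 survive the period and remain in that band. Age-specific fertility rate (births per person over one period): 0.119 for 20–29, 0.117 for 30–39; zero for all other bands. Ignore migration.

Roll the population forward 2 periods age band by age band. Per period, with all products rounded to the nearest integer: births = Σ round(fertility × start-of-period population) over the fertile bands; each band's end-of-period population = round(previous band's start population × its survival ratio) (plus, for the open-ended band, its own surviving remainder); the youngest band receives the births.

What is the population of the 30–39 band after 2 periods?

After projecting period 1:
Births: 880 × 0.119 = 105, 410 × 0.117 = 48 → total 153
10–19: 290 × 0.985 = 286
20–29: 570 × 0.976 = 556
30–39: 880 × 0.962 = 847
40+: 410 × 0.98 + 1200 × 0.639 = 402 + 767 = 1169
Population now: 0–9=153, 10–19=286, 20–29=556, 30–39=847, 40+=1169
After projecting period 2:
Births: 556 × 0.119 = 66, 847 × 0.117 = 99 → total 165
10–19: 153 × 0.985 = 151
20–29: 286 × 0.976 = 279
30–39: 556 × 0.962 = 535
40+: 847 × 0.98 + 1169 × 0.639 = 830 + 747 = 1577
Population now: 0–9=165, 10–19=151, 20–29=279, 30–39=535, 40+=1577

535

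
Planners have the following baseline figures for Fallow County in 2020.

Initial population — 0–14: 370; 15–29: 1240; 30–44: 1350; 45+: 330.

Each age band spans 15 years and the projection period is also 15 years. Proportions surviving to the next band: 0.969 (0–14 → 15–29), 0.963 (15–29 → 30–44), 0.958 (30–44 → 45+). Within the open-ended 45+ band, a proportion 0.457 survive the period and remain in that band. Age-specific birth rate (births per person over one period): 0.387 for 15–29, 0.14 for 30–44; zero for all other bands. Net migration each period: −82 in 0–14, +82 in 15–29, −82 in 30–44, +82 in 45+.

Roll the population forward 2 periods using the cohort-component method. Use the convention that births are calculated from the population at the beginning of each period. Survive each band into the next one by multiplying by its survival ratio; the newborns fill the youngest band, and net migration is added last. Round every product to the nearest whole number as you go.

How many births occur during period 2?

327

— Period 1 —
Births: 1240 × 0.387 = 480  |  1350 × 0.14 = 189 → 669
15–29: 370 × 0.969 = 359
30–44: 1240 × 0.963 = 1194
45+: 1350 × 0.958 + 330 × 0.457 = 1293 + 151 = 1444
Net migration: 0–14 − 82 → 587; 15–29 + 82 → 441; 30–44 − 82 → 1112; 45+ + 82 → 1526
End of period: [587, 441, 1112, 1526]
— Period 2 —
Births: 441 × 0.387 = 171  |  1112 × 0.14 = 156 → 327
15–29: 587 × 0.969 = 569
30–44: 441 × 0.963 = 425
45+: 1112 × 0.958 + 1526 × 0.457 = 1065 + 697 = 1762
Net migration: 0–14 − 82 → 245; 15–29 + 82 → 651; 30–44 − 82 → 343; 45+ + 82 → 1844
End of period: [245, 651, 343, 1844]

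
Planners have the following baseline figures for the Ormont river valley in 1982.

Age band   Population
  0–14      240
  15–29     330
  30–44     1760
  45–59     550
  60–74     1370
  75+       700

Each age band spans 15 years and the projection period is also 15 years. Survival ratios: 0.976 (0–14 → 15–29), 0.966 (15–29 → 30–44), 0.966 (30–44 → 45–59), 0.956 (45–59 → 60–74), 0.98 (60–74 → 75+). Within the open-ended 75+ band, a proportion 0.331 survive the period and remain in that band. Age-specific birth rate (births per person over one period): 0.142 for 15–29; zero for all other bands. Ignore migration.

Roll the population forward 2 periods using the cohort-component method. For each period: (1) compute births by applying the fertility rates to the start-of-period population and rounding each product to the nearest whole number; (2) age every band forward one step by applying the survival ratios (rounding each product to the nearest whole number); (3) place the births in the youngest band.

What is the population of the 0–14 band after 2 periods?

33

[period 1]
Births: 330 * 0.142 = 47
15–29: 240 * 0.976 = 234
30–44: 330 * 0.966 = 319
45–59: 1760 * 0.966 = 1700
60–74: 550 * 0.956 = 526
75+: 1370 * 0.98 + 700 * 0.331 = 1343 + 232 = 1575
Giving 47 / 234 / 319 / 1700 / 526 / 1575.
[period 2]
Births: 234 * 0.142 = 33
15–29: 47 * 0.976 = 46
30–44: 234 * 0.966 = 226
45–59: 319 * 0.966 = 308
60–74: 1700 * 0.956 = 1625
75+: 526 * 0.98 + 1575 * 0.331 = 515 + 521 = 1036
Giving 33 / 46 / 226 / 308 / 1625 / 1036.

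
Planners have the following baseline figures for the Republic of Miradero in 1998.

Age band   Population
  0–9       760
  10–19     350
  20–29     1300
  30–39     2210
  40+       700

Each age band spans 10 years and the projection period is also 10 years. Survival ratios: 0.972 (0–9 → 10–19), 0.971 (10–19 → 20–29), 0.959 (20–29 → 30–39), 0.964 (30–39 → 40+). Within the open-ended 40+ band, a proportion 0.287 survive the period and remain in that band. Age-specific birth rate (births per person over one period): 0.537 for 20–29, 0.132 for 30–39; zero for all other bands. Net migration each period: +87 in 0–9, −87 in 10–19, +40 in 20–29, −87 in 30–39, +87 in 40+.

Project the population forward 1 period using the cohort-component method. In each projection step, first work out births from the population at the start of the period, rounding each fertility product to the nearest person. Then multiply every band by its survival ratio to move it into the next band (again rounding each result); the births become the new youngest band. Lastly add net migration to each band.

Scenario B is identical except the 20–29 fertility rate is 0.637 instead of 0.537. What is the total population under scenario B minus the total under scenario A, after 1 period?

Call the groups 1 to 5, youngest first.
After projecting period 1:
Births: 1300 × 0.537 = 698 ; 2210 × 0.132 = 292 → 990
Group 2: 760 × 0.972 = 739
Group 3: 350 × 0.971 = 340
Group 4: 1300 × 0.959 = 1247
Group 5: 2210 × 0.964 + 700 × 0.287 = 2130 + 201 = 2331
Net migration: Group 1 + 87 → 1077; Group 2 − 87 → 652; Group 3 + 40 → 380; Group 4 − 87 → 1160; Group 5 + 87 → 2418
End of period: [1077, 652, 380, 1160, 2418]
Scenario A total after 1 period: 5687
Scenario B projection —
After projecting period 1:
Births: 1300 × 0.637 = 828 ; 2210 × 0.132 = 292 → 1120
Group 2: 760 × 0.972 = 739
Group 3: 350 × 0.971 = 340
Group 4: 1300 × 0.959 = 1247
Group 5: 2210 × 0.964 + 700 × 0.287 = 2130 + 201 = 2331
Net migration: Group 1 + 87 → 1207; Group 2 − 87 → 652; Group 3 + 40 → 380; Group 4 − 87 → 1160; Group 5 + 87 → 2418
End of period: [1207, 652, 380, 1160, 2418]
Scenario B total after 1 period: 5817
Difference B − A = 5817 − 5687 = 130

130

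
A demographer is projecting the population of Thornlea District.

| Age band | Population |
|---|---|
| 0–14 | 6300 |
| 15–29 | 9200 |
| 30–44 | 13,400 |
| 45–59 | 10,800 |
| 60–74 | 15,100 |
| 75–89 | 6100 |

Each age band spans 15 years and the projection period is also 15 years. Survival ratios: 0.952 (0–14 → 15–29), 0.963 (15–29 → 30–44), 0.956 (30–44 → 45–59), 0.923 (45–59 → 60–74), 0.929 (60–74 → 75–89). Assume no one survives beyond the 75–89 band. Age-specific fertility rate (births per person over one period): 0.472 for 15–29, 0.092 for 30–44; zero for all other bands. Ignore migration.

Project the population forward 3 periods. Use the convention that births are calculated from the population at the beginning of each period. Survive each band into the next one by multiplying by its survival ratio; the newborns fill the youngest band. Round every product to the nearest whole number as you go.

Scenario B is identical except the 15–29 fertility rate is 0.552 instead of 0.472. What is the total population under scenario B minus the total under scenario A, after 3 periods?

— Period 1 —
Births: 9200 × 0.472 = 4342 ; 13400 × 0.092 = 1233 → total 5575
15–29: 6300 × 0.952 = 5998
30–44: 9200 × 0.963 = 8860
45–59: 13400 × 0.956 = 12810
60–74: 10800 × 0.923 = 9968
75–89: 15100 × 0.929 = 14028
Giving 5575 / 5998 / 8860 / 12810 / 9968 / 14028.
— Period 2 —
Births: 5998 × 0.472 = 2831 ; 8860 × 0.092 = 815 → total 3646
15–29: 5575 × 0.952 = 5307
30–44: 5998 × 0.963 = 5776
45–59: 8860 × 0.956 = 8470
60–74: 12810 × 0.923 = 11824
75–89: 9968 × 0.929 = 9260
Giving 3646 / 5307 / 5776 / 8470 / 11824 / 9260.
— Period 3 —
Births: 5307 × 0.472 = 2505 ; 5776 × 0.092 = 531 → total 3036
15–29: 3646 × 0.952 = 3471
30–44: 5307 × 0.963 = 5111
45–59: 5776 × 0.956 = 5522
60–74: 8470 × 0.923 = 7818
75–89: 11824 × 0.929 = 10984
Giving 3036 / 3471 / 5111 / 5522 / 7818 / 10984.
Scenario A total after 3 periods: 35942
Scenario B projection —
— Period 1 —
Births: 9200 × 0.552 = 5078 ; 13400 × 0.092 = 1233 → total 6311
15–29: 6300 × 0.952 = 5998
30–44: 9200 × 0.963 = 8860
45–59: 13400 × 0.956 = 12810
60–74: 10800 × 0.923 = 9968
75–89: 15100 × 0.929 = 14028
Giving 6311 / 5998 / 8860 / 12810 / 9968 / 14028.
— Period 2 —
Births: 5998 × 0.552 = 3311 ; 8860 × 0.092 = 815 → total 4126
15–29: 6311 × 0.952 = 6008
30–44: 5998 × 0.963 = 5776
45–59: 8860 × 0.956 = 8470
60–74: 12810 × 0.923 = 11824
75–89: 9968 × 0.929 = 9260
Giving 4126 / 6008 / 5776 / 8470 / 11824 / 9260.
— Period 3 —
Births: 6008 × 0.552 = 3316 ; 5776 × 0.092 = 531 → total 3847
15–29: 4126 × 0.952 = 3928
30–44: 6008 × 0.963 = 5786
45–59: 5776 × 0.956 = 5522
60–74: 8470 × 0.923 = 7818
75–89: 11824 × 0.929 = 10984
Giving 3847 / 3928 / 5786 / 5522 / 7818 / 10984.
Scenario B total after 3 periods: 37885
Difference B − A = 37885 − 35942 = 1943

1943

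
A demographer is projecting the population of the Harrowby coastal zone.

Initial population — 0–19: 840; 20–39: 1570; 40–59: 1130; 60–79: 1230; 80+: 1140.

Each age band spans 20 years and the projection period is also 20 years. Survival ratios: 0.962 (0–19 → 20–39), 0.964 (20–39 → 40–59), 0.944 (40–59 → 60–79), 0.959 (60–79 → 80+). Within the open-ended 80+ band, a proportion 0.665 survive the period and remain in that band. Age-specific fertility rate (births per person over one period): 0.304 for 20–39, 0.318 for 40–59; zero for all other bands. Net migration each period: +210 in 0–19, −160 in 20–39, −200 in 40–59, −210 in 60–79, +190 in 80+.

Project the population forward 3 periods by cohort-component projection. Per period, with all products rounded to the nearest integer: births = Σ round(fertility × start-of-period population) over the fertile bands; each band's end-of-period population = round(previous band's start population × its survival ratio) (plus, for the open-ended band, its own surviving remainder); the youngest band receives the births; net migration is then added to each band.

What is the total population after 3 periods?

(Groups numbered youngest = 1 to oldest = 5.)
Period 1:
Births: 1570 * 0.304 = 477, 1130 * 0.318 = 359 → total 836
Group 2: 840 * 0.962 = 808
Group 3: 1570 * 0.964 = 1513
Group 4: 1130 * 0.944 = 1067
Group 5: 1230 * 0.959 + 1140 * 0.665 = 1180 + 758 = 1938
Net migration: Group 1 + 210 → 1046; Group 2 − 160 → 648; Group 3 − 200 → 1313; Group 4 − 210 → 857; Group 5 + 190 → 2128
→ [1046, 648, 1313, 857, 2128]
Period 2:
Births: 648 * 0.304 = 197, 1313 * 0.318 = 418 → total 615
Group 2: 1046 * 0.962 = 1006
Group 3: 648 * 0.964 = 625
Group 4: 1313 * 0.944 = 1239
Group 5: 857 * 0.959 + 2128 * 0.665 = 822 + 1415 = 2237
Net migration: Group 1 + 210 → 825; Group 2 − 160 → 846; Group 3 − 200 → 425; Group 4 − 210 → 1029; Group 5 + 190 → 2427
→ [825, 846, 425, 1029, 2427]
Period 3:
Births: 846 * 0.304 = 257, 425 * 0.318 = 135 → total 392
Group 2: 825 * 0.962 = 794
Group 3: 846 * 0.964 = 816
Group 4: 425 * 0.944 = 401
Group 5: 1029 * 0.959 + 2427 * 0.665 = 987 + 1614 = 2601
Net migration: Group 1 + 210 → 602; Group 2 − 160 → 634; Group 3 − 200 → 616; Group 4 − 210 → 191; Group 5 + 190 → 2791
→ [602, 634, 616, 191, 2791]
Total after period 3: 602 + 634 + 616 + 191 + 2791 = 4834

4834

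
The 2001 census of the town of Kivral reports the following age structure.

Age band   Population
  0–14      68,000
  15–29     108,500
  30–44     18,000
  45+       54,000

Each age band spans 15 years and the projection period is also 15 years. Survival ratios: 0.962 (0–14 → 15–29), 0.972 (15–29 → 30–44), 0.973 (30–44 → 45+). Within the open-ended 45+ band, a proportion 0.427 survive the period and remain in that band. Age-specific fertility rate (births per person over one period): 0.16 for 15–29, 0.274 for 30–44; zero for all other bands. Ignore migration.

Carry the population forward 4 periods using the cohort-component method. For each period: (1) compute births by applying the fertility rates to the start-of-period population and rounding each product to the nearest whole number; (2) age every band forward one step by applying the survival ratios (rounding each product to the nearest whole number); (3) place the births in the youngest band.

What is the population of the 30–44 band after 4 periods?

(Bands numbered youngest = 1 to oldest = 4.)
Period 1.
Births: 108500 × 0.16 = 17360 ; 18000 × 0.274 = 4932 → 22292
Band 2: 68000 × 0.962 = 65416
Band 3: 108500 × 0.972 = 105462
Band 4: 18000 × 0.973 + 54000 × 0.427 = 17514 + 23058 = 40572
Population now: 0–14=22292, 15–29=65416, 30–44=105462, 45+=40572
Period 2.
Births: 65416 × 0.16 = 10467 ; 105462 × 0.274 = 28897 → 39364
Band 2: 22292 × 0.962 = 21445
Band 3: 65416 × 0.972 = 63584
Band 4: 105462 × 0.973 + 40572 × 0.427 = 102615 + 17324 = 119939
Population now: 0–14=39364, 15–29=21445, 30–44=63584, 45+=119939
Period 3.
Births: 21445 × 0.16 = 3431 ; 63584 × 0.274 = 17422 → 20853
Band 2: 39364 × 0.962 = 37868
Band 3: 21445 × 0.972 = 20845
Band 4: 63584 × 0.973 + 119939 × 0.427 = 61867 + 51214 = 113081
Population now: 0–14=20853, 15–29=37868, 30–44=20845, 45+=113081
Period 4.
Births: 37868 × 0.16 = 6059 ; 20845 × 0.274 = 5712 → 11771
Band 2: 20853 × 0.962 = 20061
Band 3: 37868 × 0.972 = 36808
Band 4: 20845 × 0.973 + 113081 × 0.427 = 20282 + 48286 = 68568
Population now: 0–14=11771, 15–29=20061, 30–44=36808, 45+=68568

36808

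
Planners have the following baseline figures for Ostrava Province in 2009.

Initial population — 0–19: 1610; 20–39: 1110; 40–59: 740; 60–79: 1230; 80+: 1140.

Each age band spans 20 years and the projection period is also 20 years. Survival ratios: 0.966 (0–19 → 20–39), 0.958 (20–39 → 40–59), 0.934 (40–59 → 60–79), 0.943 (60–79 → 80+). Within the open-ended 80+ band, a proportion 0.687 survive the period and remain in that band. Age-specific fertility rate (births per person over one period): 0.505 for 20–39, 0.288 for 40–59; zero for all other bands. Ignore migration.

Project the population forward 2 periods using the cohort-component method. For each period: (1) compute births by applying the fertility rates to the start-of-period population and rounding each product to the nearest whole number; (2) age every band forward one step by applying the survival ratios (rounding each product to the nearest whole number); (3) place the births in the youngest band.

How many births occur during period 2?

Numbering the bands 1..5 from youngest to oldest:
Period 1:
Births: 1110 × 0.505 = 561 ; 740 × 0.288 = 213 ⇒ total 774
Band 2: 1610 × 0.966 = 1555
Band 3: 1110 × 0.958 = 1063
Band 4: 740 × 0.934 = 691
Band 5: 1230 × 0.943 + 1140 × 0.687 = 1160 + 783 = 1943
Population now: 0–19=774, 20–39=1555, 40–59=1063, 60–79=691, 80+=1943
Period 2:
Births: 1555 × 0.505 = 785 ; 1063 × 0.288 = 306 ⇒ total 1091
Band 2: 774 × 0.966 = 748
Band 3: 1555 × 0.958 = 1490
Band 4: 1063 × 0.934 = 993
Band 5: 691 × 0.943 + 1943 × 0.687 = 652 + 1335 = 1987
Population now: 0–19=1091, 20–39=748, 40–59=1490, 60–79=993, 80+=1987

1091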